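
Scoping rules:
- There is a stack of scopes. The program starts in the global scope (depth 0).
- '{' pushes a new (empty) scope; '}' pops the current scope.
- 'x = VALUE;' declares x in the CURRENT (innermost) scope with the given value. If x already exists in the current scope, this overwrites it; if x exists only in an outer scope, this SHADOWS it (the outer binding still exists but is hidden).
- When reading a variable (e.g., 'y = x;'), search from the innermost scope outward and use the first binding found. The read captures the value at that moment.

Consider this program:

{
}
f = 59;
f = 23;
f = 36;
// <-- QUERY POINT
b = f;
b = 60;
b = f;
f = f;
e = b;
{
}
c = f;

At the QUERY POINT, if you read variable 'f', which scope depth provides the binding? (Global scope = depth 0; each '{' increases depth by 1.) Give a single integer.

Answer: 0

Derivation:
Step 1: enter scope (depth=1)
Step 2: exit scope (depth=0)
Step 3: declare f=59 at depth 0
Step 4: declare f=23 at depth 0
Step 5: declare f=36 at depth 0
Visible at query point: f=36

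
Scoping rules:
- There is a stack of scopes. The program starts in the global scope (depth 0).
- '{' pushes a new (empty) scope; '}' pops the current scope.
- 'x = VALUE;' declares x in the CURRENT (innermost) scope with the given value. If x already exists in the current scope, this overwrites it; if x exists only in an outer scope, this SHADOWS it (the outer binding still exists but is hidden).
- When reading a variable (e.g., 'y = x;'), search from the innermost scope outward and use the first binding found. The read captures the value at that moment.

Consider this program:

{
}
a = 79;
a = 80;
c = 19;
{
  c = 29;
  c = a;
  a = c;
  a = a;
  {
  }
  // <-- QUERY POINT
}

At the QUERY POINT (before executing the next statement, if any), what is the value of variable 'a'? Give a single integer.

Step 1: enter scope (depth=1)
Step 2: exit scope (depth=0)
Step 3: declare a=79 at depth 0
Step 4: declare a=80 at depth 0
Step 5: declare c=19 at depth 0
Step 6: enter scope (depth=1)
Step 7: declare c=29 at depth 1
Step 8: declare c=(read a)=80 at depth 1
Step 9: declare a=(read c)=80 at depth 1
Step 10: declare a=(read a)=80 at depth 1
Step 11: enter scope (depth=2)
Step 12: exit scope (depth=1)
Visible at query point: a=80 c=80

Answer: 80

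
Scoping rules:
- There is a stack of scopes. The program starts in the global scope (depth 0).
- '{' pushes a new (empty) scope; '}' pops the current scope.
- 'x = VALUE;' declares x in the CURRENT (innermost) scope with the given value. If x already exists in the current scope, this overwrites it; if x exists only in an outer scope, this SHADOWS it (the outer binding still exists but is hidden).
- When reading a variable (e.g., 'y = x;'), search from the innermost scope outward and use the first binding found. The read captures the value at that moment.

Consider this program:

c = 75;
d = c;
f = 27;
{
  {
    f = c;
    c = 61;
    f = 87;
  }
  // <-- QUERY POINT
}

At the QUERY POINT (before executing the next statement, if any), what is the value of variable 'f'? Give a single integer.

Step 1: declare c=75 at depth 0
Step 2: declare d=(read c)=75 at depth 0
Step 3: declare f=27 at depth 0
Step 4: enter scope (depth=1)
Step 5: enter scope (depth=2)
Step 6: declare f=(read c)=75 at depth 2
Step 7: declare c=61 at depth 2
Step 8: declare f=87 at depth 2
Step 9: exit scope (depth=1)
Visible at query point: c=75 d=75 f=27

Answer: 27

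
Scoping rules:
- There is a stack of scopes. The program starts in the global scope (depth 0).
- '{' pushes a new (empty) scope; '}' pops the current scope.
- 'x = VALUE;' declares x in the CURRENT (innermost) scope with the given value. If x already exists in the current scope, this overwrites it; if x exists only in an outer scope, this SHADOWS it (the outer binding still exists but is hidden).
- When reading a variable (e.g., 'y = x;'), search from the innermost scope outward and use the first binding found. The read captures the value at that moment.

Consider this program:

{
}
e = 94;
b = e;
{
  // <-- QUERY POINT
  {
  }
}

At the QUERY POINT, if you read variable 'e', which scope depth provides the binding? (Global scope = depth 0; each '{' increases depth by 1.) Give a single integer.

Step 1: enter scope (depth=1)
Step 2: exit scope (depth=0)
Step 3: declare e=94 at depth 0
Step 4: declare b=(read e)=94 at depth 0
Step 5: enter scope (depth=1)
Visible at query point: b=94 e=94

Answer: 0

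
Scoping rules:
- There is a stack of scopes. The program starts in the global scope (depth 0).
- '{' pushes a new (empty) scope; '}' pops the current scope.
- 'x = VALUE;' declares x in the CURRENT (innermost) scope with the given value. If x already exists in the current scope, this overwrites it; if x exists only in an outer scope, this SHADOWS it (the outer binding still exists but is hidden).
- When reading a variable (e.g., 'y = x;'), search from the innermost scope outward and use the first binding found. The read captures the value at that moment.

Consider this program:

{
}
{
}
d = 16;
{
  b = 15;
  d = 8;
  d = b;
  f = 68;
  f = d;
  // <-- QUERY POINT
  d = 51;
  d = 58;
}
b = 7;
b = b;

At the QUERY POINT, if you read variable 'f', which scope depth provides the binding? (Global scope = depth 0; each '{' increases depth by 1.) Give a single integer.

Answer: 1

Derivation:
Step 1: enter scope (depth=1)
Step 2: exit scope (depth=0)
Step 3: enter scope (depth=1)
Step 4: exit scope (depth=0)
Step 5: declare d=16 at depth 0
Step 6: enter scope (depth=1)
Step 7: declare b=15 at depth 1
Step 8: declare d=8 at depth 1
Step 9: declare d=(read b)=15 at depth 1
Step 10: declare f=68 at depth 1
Step 11: declare f=(read d)=15 at depth 1
Visible at query point: b=15 d=15 f=15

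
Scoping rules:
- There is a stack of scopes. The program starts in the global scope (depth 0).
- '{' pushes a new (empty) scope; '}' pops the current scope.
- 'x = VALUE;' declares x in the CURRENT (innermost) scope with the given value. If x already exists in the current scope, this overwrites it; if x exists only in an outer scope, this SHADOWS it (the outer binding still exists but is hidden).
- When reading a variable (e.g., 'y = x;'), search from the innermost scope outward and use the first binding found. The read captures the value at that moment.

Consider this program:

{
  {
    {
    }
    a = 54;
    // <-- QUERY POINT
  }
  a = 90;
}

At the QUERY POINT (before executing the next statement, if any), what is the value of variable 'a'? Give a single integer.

Step 1: enter scope (depth=1)
Step 2: enter scope (depth=2)
Step 3: enter scope (depth=3)
Step 4: exit scope (depth=2)
Step 5: declare a=54 at depth 2
Visible at query point: a=54

Answer: 54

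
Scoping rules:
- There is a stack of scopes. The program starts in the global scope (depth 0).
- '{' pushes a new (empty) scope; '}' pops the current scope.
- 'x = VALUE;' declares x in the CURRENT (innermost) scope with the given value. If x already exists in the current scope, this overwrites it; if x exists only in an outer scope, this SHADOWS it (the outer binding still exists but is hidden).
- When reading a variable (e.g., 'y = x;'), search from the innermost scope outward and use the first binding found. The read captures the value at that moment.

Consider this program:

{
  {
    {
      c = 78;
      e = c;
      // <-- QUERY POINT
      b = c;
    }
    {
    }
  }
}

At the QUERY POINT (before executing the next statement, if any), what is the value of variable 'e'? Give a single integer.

Step 1: enter scope (depth=1)
Step 2: enter scope (depth=2)
Step 3: enter scope (depth=3)
Step 4: declare c=78 at depth 3
Step 5: declare e=(read c)=78 at depth 3
Visible at query point: c=78 e=78

Answer: 78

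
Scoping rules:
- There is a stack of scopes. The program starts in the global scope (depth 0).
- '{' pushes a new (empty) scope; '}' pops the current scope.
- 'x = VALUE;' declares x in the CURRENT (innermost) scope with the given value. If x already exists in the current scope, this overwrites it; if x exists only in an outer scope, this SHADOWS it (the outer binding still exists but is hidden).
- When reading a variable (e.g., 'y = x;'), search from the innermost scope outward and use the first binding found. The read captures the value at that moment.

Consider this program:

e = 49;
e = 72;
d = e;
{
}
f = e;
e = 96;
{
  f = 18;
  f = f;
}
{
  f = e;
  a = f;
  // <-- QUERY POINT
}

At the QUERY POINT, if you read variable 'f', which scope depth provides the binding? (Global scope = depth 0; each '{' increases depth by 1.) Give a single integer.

Step 1: declare e=49 at depth 0
Step 2: declare e=72 at depth 0
Step 3: declare d=(read e)=72 at depth 0
Step 4: enter scope (depth=1)
Step 5: exit scope (depth=0)
Step 6: declare f=(read e)=72 at depth 0
Step 7: declare e=96 at depth 0
Step 8: enter scope (depth=1)
Step 9: declare f=18 at depth 1
Step 10: declare f=(read f)=18 at depth 1
Step 11: exit scope (depth=0)
Step 12: enter scope (depth=1)
Step 13: declare f=(read e)=96 at depth 1
Step 14: declare a=(read f)=96 at depth 1
Visible at query point: a=96 d=72 e=96 f=96

Answer: 1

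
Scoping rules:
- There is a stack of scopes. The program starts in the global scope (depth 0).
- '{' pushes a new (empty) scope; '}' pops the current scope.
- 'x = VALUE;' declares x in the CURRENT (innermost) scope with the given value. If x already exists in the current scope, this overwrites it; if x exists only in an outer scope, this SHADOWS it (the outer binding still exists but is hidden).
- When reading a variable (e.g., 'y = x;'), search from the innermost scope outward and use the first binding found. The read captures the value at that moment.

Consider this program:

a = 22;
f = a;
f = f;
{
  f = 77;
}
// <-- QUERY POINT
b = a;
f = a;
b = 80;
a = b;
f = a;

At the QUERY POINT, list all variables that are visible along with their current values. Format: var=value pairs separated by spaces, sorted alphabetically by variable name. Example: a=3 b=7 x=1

Answer: a=22 f=22

Derivation:
Step 1: declare a=22 at depth 0
Step 2: declare f=(read a)=22 at depth 0
Step 3: declare f=(read f)=22 at depth 0
Step 4: enter scope (depth=1)
Step 5: declare f=77 at depth 1
Step 6: exit scope (depth=0)
Visible at query point: a=22 f=22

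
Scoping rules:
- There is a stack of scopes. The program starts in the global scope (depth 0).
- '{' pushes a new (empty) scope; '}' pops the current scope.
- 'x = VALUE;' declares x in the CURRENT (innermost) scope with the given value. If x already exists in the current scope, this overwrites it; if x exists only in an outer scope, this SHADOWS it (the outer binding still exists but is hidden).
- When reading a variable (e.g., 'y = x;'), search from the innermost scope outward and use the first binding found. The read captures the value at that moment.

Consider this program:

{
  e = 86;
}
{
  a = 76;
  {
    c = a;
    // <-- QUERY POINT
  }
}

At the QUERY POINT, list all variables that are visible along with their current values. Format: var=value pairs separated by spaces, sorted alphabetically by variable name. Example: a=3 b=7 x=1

Step 1: enter scope (depth=1)
Step 2: declare e=86 at depth 1
Step 3: exit scope (depth=0)
Step 4: enter scope (depth=1)
Step 5: declare a=76 at depth 1
Step 6: enter scope (depth=2)
Step 7: declare c=(read a)=76 at depth 2
Visible at query point: a=76 c=76

Answer: a=76 c=76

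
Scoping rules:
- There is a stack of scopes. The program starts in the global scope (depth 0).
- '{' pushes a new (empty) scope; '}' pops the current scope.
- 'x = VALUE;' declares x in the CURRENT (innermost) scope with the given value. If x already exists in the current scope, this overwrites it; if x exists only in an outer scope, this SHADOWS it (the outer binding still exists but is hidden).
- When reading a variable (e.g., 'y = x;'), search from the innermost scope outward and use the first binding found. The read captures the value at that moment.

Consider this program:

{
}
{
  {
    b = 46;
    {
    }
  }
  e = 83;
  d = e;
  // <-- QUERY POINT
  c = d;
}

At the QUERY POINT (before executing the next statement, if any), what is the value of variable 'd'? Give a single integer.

Answer: 83

Derivation:
Step 1: enter scope (depth=1)
Step 2: exit scope (depth=0)
Step 3: enter scope (depth=1)
Step 4: enter scope (depth=2)
Step 5: declare b=46 at depth 2
Step 6: enter scope (depth=3)
Step 7: exit scope (depth=2)
Step 8: exit scope (depth=1)
Step 9: declare e=83 at depth 1
Step 10: declare d=(read e)=83 at depth 1
Visible at query point: d=83 e=83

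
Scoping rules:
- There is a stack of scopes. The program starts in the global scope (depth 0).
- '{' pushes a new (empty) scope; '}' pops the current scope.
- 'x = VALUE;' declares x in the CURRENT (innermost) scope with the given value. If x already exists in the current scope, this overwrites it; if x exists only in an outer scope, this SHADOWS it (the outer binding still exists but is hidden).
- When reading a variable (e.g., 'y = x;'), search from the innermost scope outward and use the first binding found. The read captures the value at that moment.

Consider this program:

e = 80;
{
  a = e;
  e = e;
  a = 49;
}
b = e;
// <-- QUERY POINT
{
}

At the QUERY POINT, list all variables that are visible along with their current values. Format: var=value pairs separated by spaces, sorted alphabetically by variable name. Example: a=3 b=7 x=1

Step 1: declare e=80 at depth 0
Step 2: enter scope (depth=1)
Step 3: declare a=(read e)=80 at depth 1
Step 4: declare e=(read e)=80 at depth 1
Step 5: declare a=49 at depth 1
Step 6: exit scope (depth=0)
Step 7: declare b=(read e)=80 at depth 0
Visible at query point: b=80 e=80

Answer: b=80 e=80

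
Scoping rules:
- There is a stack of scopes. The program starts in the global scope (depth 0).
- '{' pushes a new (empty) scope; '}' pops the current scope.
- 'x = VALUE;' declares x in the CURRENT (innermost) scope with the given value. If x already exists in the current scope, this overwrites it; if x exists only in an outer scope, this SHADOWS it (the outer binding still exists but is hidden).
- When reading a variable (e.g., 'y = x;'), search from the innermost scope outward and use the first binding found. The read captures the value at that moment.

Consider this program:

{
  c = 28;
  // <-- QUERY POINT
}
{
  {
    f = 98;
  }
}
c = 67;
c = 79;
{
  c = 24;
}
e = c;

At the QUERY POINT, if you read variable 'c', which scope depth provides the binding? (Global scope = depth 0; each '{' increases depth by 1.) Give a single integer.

Step 1: enter scope (depth=1)
Step 2: declare c=28 at depth 1
Visible at query point: c=28

Answer: 1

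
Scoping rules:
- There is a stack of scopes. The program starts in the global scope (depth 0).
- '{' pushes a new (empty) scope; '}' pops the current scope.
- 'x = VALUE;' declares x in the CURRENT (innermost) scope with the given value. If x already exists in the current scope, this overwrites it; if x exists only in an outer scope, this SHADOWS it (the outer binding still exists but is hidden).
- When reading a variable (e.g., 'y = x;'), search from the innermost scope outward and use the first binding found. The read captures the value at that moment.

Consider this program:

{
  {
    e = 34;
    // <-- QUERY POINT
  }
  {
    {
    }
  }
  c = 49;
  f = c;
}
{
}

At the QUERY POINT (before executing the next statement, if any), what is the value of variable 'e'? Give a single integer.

Step 1: enter scope (depth=1)
Step 2: enter scope (depth=2)
Step 3: declare e=34 at depth 2
Visible at query point: e=34

Answer: 34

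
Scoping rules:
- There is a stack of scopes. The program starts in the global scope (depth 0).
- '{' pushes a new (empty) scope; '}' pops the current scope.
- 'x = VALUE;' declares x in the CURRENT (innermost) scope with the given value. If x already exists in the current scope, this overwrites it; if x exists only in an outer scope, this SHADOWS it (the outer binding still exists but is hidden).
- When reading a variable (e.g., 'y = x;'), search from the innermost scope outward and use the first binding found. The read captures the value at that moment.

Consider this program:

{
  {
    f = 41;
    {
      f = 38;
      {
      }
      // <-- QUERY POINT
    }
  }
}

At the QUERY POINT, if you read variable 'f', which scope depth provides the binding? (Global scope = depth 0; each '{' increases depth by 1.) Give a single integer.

Answer: 3

Derivation:
Step 1: enter scope (depth=1)
Step 2: enter scope (depth=2)
Step 3: declare f=41 at depth 2
Step 4: enter scope (depth=3)
Step 5: declare f=38 at depth 3
Step 6: enter scope (depth=4)
Step 7: exit scope (depth=3)
Visible at query point: f=38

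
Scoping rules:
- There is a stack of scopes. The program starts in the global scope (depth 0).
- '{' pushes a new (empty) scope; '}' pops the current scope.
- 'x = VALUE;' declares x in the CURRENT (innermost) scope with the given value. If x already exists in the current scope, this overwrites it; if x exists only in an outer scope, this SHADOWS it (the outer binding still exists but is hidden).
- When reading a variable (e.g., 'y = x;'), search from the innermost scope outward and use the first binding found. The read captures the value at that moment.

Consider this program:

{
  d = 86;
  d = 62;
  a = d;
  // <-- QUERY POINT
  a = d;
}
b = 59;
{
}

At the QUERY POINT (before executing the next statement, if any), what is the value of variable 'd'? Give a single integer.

Answer: 62

Derivation:
Step 1: enter scope (depth=1)
Step 2: declare d=86 at depth 1
Step 3: declare d=62 at depth 1
Step 4: declare a=(read d)=62 at depth 1
Visible at query point: a=62 d=62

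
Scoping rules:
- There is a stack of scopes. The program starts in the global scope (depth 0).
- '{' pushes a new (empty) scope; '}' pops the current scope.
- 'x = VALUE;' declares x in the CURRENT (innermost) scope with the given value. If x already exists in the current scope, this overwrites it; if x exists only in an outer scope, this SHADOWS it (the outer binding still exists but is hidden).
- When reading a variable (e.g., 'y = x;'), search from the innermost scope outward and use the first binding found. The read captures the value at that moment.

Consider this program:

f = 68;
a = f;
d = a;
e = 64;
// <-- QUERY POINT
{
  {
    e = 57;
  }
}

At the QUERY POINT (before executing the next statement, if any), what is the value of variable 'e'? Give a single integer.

Step 1: declare f=68 at depth 0
Step 2: declare a=(read f)=68 at depth 0
Step 3: declare d=(read a)=68 at depth 0
Step 4: declare e=64 at depth 0
Visible at query point: a=68 d=68 e=64 f=68

Answer: 64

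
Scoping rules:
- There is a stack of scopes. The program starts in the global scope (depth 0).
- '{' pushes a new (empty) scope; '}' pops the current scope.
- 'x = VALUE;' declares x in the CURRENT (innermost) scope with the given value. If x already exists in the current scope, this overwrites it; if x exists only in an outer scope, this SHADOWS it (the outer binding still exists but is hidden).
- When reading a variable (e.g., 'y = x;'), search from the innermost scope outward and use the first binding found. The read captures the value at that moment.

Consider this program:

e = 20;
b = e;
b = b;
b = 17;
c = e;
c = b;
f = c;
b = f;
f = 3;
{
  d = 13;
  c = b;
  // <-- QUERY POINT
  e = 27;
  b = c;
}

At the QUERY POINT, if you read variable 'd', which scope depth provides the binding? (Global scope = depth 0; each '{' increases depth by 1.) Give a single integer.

Answer: 1

Derivation:
Step 1: declare e=20 at depth 0
Step 2: declare b=(read e)=20 at depth 0
Step 3: declare b=(read b)=20 at depth 0
Step 4: declare b=17 at depth 0
Step 5: declare c=(read e)=20 at depth 0
Step 6: declare c=(read b)=17 at depth 0
Step 7: declare f=(read c)=17 at depth 0
Step 8: declare b=(read f)=17 at depth 0
Step 9: declare f=3 at depth 0
Step 10: enter scope (depth=1)
Step 11: declare d=13 at depth 1
Step 12: declare c=(read b)=17 at depth 1
Visible at query point: b=17 c=17 d=13 e=20 f=3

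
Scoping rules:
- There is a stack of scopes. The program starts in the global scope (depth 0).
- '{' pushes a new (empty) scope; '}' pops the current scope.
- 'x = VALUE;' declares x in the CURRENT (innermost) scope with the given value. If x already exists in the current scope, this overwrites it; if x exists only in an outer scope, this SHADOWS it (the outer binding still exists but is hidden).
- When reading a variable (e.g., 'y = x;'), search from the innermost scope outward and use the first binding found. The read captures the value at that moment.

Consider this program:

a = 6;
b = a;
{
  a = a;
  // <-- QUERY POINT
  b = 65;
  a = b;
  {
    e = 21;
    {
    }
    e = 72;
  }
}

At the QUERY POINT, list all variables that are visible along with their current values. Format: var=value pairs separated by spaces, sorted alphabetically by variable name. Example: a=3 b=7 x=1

Answer: a=6 b=6

Derivation:
Step 1: declare a=6 at depth 0
Step 2: declare b=(read a)=6 at depth 0
Step 3: enter scope (depth=1)
Step 4: declare a=(read a)=6 at depth 1
Visible at query point: a=6 b=6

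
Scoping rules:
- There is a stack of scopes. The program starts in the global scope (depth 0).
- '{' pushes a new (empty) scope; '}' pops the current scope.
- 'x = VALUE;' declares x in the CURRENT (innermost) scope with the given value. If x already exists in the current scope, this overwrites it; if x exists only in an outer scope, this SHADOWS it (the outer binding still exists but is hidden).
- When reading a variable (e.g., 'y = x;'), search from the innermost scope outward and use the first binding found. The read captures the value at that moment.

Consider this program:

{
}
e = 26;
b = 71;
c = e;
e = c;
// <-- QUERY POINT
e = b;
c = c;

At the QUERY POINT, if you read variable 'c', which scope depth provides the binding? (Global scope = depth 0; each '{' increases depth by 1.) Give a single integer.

Step 1: enter scope (depth=1)
Step 2: exit scope (depth=0)
Step 3: declare e=26 at depth 0
Step 4: declare b=71 at depth 0
Step 5: declare c=(read e)=26 at depth 0
Step 6: declare e=(read c)=26 at depth 0
Visible at query point: b=71 c=26 e=26

Answer: 0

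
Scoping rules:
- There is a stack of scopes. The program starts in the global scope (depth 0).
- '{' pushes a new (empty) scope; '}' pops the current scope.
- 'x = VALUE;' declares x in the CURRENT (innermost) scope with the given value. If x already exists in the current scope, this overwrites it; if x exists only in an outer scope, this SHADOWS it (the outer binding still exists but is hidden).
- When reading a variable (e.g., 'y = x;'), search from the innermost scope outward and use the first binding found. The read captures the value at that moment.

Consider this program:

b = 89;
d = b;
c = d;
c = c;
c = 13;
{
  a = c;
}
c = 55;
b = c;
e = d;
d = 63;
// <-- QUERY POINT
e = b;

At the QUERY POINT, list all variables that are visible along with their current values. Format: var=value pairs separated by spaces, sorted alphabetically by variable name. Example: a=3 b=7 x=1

Step 1: declare b=89 at depth 0
Step 2: declare d=(read b)=89 at depth 0
Step 3: declare c=(read d)=89 at depth 0
Step 4: declare c=(read c)=89 at depth 0
Step 5: declare c=13 at depth 0
Step 6: enter scope (depth=1)
Step 7: declare a=(read c)=13 at depth 1
Step 8: exit scope (depth=0)
Step 9: declare c=55 at depth 0
Step 10: declare b=(read c)=55 at depth 0
Step 11: declare e=(read d)=89 at depth 0
Step 12: declare d=63 at depth 0
Visible at query point: b=55 c=55 d=63 e=89

Answer: b=55 c=55 d=63 e=89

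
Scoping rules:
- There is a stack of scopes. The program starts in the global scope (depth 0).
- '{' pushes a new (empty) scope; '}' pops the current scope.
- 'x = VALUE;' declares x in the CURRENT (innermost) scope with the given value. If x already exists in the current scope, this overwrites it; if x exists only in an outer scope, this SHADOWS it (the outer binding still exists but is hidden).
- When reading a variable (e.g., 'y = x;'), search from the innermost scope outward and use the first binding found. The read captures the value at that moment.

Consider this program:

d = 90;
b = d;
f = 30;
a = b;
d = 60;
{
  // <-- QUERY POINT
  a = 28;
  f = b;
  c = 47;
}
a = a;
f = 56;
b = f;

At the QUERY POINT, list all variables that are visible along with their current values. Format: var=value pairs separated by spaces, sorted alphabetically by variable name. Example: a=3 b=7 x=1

Step 1: declare d=90 at depth 0
Step 2: declare b=(read d)=90 at depth 0
Step 3: declare f=30 at depth 0
Step 4: declare a=(read b)=90 at depth 0
Step 5: declare d=60 at depth 0
Step 6: enter scope (depth=1)
Visible at query point: a=90 b=90 d=60 f=30

Answer: a=90 b=90 d=60 f=30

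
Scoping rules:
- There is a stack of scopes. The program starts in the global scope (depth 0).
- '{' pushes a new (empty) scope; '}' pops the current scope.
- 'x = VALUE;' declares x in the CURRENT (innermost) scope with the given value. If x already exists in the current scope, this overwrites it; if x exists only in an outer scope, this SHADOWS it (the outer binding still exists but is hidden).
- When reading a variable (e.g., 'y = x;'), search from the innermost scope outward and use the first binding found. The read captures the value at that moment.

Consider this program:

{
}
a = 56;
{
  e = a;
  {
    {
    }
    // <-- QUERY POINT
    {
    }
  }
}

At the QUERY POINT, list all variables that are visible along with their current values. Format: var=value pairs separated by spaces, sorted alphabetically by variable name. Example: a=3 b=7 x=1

Answer: a=56 e=56

Derivation:
Step 1: enter scope (depth=1)
Step 2: exit scope (depth=0)
Step 3: declare a=56 at depth 0
Step 4: enter scope (depth=1)
Step 5: declare e=(read a)=56 at depth 1
Step 6: enter scope (depth=2)
Step 7: enter scope (depth=3)
Step 8: exit scope (depth=2)
Visible at query point: a=56 e=56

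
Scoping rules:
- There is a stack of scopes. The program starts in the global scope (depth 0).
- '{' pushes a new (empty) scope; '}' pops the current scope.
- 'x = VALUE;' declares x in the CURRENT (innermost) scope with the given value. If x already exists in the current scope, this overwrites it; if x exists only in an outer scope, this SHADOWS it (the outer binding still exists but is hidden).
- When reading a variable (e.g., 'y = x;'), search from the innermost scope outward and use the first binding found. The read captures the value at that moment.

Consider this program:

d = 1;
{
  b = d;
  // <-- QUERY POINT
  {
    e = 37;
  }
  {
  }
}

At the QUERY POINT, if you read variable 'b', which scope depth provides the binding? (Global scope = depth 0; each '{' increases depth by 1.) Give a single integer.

Step 1: declare d=1 at depth 0
Step 2: enter scope (depth=1)
Step 3: declare b=(read d)=1 at depth 1
Visible at query point: b=1 d=1

Answer: 1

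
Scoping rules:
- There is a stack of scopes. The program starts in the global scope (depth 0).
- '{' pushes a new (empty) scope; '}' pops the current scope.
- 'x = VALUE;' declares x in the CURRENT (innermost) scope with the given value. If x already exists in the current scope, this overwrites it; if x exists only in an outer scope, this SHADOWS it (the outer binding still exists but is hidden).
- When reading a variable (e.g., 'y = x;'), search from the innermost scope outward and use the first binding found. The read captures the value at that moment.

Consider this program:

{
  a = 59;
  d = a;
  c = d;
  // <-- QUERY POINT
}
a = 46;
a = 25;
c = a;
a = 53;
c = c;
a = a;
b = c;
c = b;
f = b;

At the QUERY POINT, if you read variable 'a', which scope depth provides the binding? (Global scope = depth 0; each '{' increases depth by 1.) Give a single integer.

Step 1: enter scope (depth=1)
Step 2: declare a=59 at depth 1
Step 3: declare d=(read a)=59 at depth 1
Step 4: declare c=(read d)=59 at depth 1
Visible at query point: a=59 c=59 d=59

Answer: 1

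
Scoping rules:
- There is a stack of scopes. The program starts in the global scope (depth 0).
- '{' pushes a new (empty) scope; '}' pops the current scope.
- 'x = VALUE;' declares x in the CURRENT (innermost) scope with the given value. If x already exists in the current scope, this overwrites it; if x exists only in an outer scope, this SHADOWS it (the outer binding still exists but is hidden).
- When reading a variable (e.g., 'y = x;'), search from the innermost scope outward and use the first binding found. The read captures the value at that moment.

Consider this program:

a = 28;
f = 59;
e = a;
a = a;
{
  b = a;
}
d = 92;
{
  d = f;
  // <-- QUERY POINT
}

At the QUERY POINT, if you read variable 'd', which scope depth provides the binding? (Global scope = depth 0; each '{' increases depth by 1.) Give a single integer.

Answer: 1

Derivation:
Step 1: declare a=28 at depth 0
Step 2: declare f=59 at depth 0
Step 3: declare e=(read a)=28 at depth 0
Step 4: declare a=(read a)=28 at depth 0
Step 5: enter scope (depth=1)
Step 6: declare b=(read a)=28 at depth 1
Step 7: exit scope (depth=0)
Step 8: declare d=92 at depth 0
Step 9: enter scope (depth=1)
Step 10: declare d=(read f)=59 at depth 1
Visible at query point: a=28 d=59 e=28 f=59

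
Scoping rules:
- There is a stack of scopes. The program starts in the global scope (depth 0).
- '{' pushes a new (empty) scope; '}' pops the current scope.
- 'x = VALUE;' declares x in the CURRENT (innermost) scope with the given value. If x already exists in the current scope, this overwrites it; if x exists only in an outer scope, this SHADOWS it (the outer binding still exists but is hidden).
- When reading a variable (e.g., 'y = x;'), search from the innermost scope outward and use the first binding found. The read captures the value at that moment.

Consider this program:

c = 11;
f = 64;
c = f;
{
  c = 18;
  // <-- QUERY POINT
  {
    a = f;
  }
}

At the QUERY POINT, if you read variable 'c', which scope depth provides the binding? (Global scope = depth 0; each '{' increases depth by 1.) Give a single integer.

Answer: 1

Derivation:
Step 1: declare c=11 at depth 0
Step 2: declare f=64 at depth 0
Step 3: declare c=(read f)=64 at depth 0
Step 4: enter scope (depth=1)
Step 5: declare c=18 at depth 1
Visible at query point: c=18 f=64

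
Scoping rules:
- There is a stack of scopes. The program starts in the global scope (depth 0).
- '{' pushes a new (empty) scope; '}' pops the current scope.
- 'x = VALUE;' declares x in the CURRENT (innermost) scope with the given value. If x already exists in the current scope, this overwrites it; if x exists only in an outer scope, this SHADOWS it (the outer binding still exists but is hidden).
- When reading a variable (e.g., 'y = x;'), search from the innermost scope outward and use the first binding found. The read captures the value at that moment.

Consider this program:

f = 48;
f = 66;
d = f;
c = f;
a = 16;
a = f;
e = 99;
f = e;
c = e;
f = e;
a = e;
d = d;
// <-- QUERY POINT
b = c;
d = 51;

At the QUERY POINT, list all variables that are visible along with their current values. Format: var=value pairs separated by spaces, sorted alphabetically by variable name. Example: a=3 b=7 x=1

Step 1: declare f=48 at depth 0
Step 2: declare f=66 at depth 0
Step 3: declare d=(read f)=66 at depth 0
Step 4: declare c=(read f)=66 at depth 0
Step 5: declare a=16 at depth 0
Step 6: declare a=(read f)=66 at depth 0
Step 7: declare e=99 at depth 0
Step 8: declare f=(read e)=99 at depth 0
Step 9: declare c=(read e)=99 at depth 0
Step 10: declare f=(read e)=99 at depth 0
Step 11: declare a=(read e)=99 at depth 0
Step 12: declare d=(read d)=66 at depth 0
Visible at query point: a=99 c=99 d=66 e=99 f=99

Answer: a=99 c=99 d=66 e=99 f=99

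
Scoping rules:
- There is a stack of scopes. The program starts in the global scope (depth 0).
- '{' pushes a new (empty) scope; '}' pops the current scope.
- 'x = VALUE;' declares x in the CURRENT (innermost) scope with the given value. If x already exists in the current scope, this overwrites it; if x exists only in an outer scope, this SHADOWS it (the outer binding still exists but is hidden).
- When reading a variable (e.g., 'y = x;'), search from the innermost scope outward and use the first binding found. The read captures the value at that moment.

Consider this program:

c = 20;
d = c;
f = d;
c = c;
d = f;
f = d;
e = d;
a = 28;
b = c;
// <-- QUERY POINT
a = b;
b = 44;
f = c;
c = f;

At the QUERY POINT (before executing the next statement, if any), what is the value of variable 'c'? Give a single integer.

Step 1: declare c=20 at depth 0
Step 2: declare d=(read c)=20 at depth 0
Step 3: declare f=(read d)=20 at depth 0
Step 4: declare c=(read c)=20 at depth 0
Step 5: declare d=(read f)=20 at depth 0
Step 6: declare f=(read d)=20 at depth 0
Step 7: declare e=(read d)=20 at depth 0
Step 8: declare a=28 at depth 0
Step 9: declare b=(read c)=20 at depth 0
Visible at query point: a=28 b=20 c=20 d=20 e=20 f=20

Answer: 20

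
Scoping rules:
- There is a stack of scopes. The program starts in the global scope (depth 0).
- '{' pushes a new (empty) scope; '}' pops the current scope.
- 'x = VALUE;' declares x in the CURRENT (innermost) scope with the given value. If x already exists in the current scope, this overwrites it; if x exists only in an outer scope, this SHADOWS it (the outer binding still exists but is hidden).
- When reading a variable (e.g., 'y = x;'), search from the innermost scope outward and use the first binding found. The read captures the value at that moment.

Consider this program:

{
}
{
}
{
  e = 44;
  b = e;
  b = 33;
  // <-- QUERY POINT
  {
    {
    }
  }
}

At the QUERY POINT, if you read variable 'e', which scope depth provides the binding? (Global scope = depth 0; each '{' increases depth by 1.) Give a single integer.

Answer: 1

Derivation:
Step 1: enter scope (depth=1)
Step 2: exit scope (depth=0)
Step 3: enter scope (depth=1)
Step 4: exit scope (depth=0)
Step 5: enter scope (depth=1)
Step 6: declare e=44 at depth 1
Step 7: declare b=(read e)=44 at depth 1
Step 8: declare b=33 at depth 1
Visible at query point: b=33 e=44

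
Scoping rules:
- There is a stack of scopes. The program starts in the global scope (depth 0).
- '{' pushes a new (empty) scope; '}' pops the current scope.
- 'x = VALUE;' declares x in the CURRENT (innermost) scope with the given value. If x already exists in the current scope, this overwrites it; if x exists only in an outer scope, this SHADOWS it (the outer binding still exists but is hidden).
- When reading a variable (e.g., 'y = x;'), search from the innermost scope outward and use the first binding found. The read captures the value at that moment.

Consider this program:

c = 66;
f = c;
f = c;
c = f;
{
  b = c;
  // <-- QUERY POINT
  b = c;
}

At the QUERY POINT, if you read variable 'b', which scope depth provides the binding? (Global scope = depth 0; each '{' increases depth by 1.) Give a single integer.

Step 1: declare c=66 at depth 0
Step 2: declare f=(read c)=66 at depth 0
Step 3: declare f=(read c)=66 at depth 0
Step 4: declare c=(read f)=66 at depth 0
Step 5: enter scope (depth=1)
Step 6: declare b=(read c)=66 at depth 1
Visible at query point: b=66 c=66 f=66

Answer: 1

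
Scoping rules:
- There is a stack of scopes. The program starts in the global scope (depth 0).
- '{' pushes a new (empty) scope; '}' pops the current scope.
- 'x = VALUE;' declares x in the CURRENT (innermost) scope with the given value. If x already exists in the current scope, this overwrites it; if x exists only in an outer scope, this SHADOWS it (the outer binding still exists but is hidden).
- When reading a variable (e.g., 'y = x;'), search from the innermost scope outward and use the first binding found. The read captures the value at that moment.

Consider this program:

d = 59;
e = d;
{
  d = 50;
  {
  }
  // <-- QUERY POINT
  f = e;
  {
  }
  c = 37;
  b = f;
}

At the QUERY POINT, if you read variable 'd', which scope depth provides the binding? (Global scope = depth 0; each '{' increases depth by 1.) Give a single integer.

Step 1: declare d=59 at depth 0
Step 2: declare e=(read d)=59 at depth 0
Step 3: enter scope (depth=1)
Step 4: declare d=50 at depth 1
Step 5: enter scope (depth=2)
Step 6: exit scope (depth=1)
Visible at query point: d=50 e=59

Answer: 1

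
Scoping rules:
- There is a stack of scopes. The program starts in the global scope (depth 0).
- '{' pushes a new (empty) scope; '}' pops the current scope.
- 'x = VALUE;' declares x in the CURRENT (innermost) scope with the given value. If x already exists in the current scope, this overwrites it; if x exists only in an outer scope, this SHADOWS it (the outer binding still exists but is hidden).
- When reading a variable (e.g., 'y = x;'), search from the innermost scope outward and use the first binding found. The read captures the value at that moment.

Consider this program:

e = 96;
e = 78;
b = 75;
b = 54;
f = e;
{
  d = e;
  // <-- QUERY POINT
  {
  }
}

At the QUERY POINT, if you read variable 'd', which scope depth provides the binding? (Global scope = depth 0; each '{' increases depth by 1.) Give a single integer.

Answer: 1

Derivation:
Step 1: declare e=96 at depth 0
Step 2: declare e=78 at depth 0
Step 3: declare b=75 at depth 0
Step 4: declare b=54 at depth 0
Step 5: declare f=(read e)=78 at depth 0
Step 6: enter scope (depth=1)
Step 7: declare d=(read e)=78 at depth 1
Visible at query point: b=54 d=78 e=78 f=78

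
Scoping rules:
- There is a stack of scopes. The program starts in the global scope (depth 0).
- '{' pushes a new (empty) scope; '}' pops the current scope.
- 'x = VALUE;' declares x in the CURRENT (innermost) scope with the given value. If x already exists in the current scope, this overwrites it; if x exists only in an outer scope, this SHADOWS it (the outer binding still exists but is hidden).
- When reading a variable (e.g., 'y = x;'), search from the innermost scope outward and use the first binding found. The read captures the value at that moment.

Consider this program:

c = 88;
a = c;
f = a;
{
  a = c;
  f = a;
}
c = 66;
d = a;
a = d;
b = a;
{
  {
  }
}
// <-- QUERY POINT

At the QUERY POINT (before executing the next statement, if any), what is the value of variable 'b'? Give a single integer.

Answer: 88

Derivation:
Step 1: declare c=88 at depth 0
Step 2: declare a=(read c)=88 at depth 0
Step 3: declare f=(read a)=88 at depth 0
Step 4: enter scope (depth=1)
Step 5: declare a=(read c)=88 at depth 1
Step 6: declare f=(read a)=88 at depth 1
Step 7: exit scope (depth=0)
Step 8: declare c=66 at depth 0
Step 9: declare d=(read a)=88 at depth 0
Step 10: declare a=(read d)=88 at depth 0
Step 11: declare b=(read a)=88 at depth 0
Step 12: enter scope (depth=1)
Step 13: enter scope (depth=2)
Step 14: exit scope (depth=1)
Step 15: exit scope (depth=0)
Visible at query point: a=88 b=88 c=66 d=88 f=88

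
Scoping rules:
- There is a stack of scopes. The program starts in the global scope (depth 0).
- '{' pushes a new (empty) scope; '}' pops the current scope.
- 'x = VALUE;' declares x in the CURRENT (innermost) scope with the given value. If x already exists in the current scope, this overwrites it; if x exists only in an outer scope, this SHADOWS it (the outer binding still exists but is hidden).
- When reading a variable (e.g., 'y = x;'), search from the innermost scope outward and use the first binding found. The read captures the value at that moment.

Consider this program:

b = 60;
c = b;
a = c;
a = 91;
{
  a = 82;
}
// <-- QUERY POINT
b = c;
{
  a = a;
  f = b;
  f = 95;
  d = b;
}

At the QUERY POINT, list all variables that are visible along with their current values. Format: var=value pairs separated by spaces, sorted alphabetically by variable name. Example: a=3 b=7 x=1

Step 1: declare b=60 at depth 0
Step 2: declare c=(read b)=60 at depth 0
Step 3: declare a=(read c)=60 at depth 0
Step 4: declare a=91 at depth 0
Step 5: enter scope (depth=1)
Step 6: declare a=82 at depth 1
Step 7: exit scope (depth=0)
Visible at query point: a=91 b=60 c=60

Answer: a=91 b=60 c=60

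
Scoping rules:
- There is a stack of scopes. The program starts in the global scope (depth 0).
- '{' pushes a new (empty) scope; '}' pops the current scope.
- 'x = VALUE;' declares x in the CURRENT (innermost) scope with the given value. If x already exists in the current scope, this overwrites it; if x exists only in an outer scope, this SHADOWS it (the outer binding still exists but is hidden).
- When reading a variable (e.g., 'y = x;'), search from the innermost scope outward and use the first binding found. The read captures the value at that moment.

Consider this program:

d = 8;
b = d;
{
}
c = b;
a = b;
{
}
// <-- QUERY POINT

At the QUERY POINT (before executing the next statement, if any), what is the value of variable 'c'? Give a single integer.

Answer: 8

Derivation:
Step 1: declare d=8 at depth 0
Step 2: declare b=(read d)=8 at depth 0
Step 3: enter scope (depth=1)
Step 4: exit scope (depth=0)
Step 5: declare c=(read b)=8 at depth 0
Step 6: declare a=(read b)=8 at depth 0
Step 7: enter scope (depth=1)
Step 8: exit scope (depth=0)
Visible at query point: a=8 b=8 c=8 d=8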